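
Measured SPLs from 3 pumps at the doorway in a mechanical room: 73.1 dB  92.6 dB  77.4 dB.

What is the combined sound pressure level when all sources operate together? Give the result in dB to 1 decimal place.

Sum in the linear (power) domain: Σ 10^(Lᵢ/10) = 10^(73.1/10) + 10^(92.6/10) + 10^(77.4/10) = 1.895e+09.
L_total = 10·log₁₀(1.895e+09) = 92.8 dB.

92.8 dB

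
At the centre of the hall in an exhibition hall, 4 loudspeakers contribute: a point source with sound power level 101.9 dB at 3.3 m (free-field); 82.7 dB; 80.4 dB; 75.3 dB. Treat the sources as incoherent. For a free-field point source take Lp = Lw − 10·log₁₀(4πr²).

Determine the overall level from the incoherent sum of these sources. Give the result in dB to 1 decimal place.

Source at 3.3 m: Lp = 101.9 − 10·log₁₀(4π·3.3²) = 101.9 − 10·log₁₀(136.848) = 80.5 dB.
Σ 10^(Lᵢ/10) = 4.419e+08.
L_total = 10·log₁₀(4.419e+08) = 86.5 dB.

86.5 dB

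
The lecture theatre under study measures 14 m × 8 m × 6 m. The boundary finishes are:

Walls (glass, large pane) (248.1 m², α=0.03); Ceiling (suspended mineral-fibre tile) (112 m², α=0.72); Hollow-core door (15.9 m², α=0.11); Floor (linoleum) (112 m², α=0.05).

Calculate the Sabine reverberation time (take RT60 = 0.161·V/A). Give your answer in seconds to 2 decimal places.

Total absorption A = 248.1×0.03 + 112×0.72 + 15.9×0.11 + 112×0.05
  = 7.443 + 80.640 + 1.749 + 5.600 = 95.432 m² sabins.
Room volume: 672 m³.
T = 0.161 V/A = 0.161·672/95.432 = 1.13 s.

1.13 s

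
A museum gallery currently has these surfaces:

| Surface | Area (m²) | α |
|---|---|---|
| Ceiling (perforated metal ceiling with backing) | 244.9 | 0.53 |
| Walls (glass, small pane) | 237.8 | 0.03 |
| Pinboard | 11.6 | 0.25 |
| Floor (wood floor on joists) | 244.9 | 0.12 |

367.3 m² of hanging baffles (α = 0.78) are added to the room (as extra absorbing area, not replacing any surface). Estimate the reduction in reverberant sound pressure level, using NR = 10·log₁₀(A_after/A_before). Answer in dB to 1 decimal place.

Total absorption A_before = 244.9*0.53 + 237.8*0.03 + 11.6*0.25 + 244.9*0.12
  = 129.797 + 7.134 + 2.900 + 29.388 = 169.219 m² sabins.
Treatment contributes 367.3·0.78 = 286.494 sabins.
A_after = 169.219 + 286.494 = 455.713 sabins.
Reduction = 10 log₁₀(A_after/A_before) = 10 log₁₀(2.6930) = 4.3 dB.

4.3 dB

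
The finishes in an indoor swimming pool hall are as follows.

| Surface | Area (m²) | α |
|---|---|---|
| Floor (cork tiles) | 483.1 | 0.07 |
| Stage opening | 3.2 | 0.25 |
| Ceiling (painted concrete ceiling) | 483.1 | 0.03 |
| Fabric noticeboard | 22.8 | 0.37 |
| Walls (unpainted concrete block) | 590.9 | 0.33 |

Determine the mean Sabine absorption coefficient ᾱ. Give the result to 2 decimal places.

S = Σ Sᵢ = 483.1 + 3.2 + 483.1 + 22.8 + 590.9 = 1583.1 m².
A = 483.1×0.07 + 3.2×0.25 + 483.1×0.03 + 22.8×0.37 + 590.9×0.33 = 252.543 sabins.
ᾱ = A/S = 0.16.

0.16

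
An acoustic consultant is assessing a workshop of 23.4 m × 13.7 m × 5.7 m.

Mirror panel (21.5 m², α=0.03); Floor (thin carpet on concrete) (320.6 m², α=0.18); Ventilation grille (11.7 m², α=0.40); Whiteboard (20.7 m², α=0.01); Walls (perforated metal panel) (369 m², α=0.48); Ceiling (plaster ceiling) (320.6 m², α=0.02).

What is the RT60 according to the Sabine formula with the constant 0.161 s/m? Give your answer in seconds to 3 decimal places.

1.192 s

A = Σ Sᵢαᵢ = 21.5·0.03 + 320.6·0.18 + 11.7·0.40 + 20.7·0.01 + 369·0.48 + 320.6·0.02 = 246.772 sabins.
Volume V = 23.4 × 13.7 × 5.7 = 1827.306 m³.
RT60 = 0.161 · V / A = 0.161 × 1827.306 / 246.772 = 1.192 s.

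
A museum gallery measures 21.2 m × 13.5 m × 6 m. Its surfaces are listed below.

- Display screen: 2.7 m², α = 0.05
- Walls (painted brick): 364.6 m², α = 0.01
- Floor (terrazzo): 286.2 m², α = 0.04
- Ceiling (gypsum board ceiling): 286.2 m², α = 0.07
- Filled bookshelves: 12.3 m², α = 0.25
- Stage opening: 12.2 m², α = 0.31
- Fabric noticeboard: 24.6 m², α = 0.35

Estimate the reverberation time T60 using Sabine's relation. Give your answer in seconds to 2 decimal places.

5.45 s

A = Σ Sᵢαᵢ = 2.7×0.05 + 364.6×0.01 + 286.2×0.04 + 286.2×0.07 + 12.3×0.25 + 12.2×0.31 + 24.6×0.35 = 50.730 sabins.
Volume V = 21.2 × 13.5 × 6 = 1717.2 m³.
T = 0.161 V/A = 0.161·1717.2/50.730 = 5.45 s.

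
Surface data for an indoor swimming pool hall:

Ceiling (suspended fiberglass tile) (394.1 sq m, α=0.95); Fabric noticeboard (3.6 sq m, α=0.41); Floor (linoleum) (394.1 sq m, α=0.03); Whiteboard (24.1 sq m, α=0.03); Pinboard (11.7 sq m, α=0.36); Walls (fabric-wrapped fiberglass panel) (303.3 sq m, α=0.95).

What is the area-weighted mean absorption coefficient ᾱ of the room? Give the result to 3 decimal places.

0.602

S = Σ Sᵢ = 394.1 + 3.6 + 394.1 + 24.1 + 11.7 + 303.3 = 1130.9 sq m.
A = 394.1*0.95 + 3.6*0.41 + 394.1*0.03 + 24.1*0.03 + 11.7*0.36 + 303.3*0.95 = 680.764 sabins.
ᾱ = 680.764 / 1130.9 = 0.602.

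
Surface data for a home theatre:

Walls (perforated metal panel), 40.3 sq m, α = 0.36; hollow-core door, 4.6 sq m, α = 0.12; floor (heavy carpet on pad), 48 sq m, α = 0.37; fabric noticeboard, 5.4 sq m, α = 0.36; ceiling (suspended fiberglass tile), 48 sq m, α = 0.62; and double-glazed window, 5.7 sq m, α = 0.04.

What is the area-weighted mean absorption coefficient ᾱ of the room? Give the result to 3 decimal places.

0.426

Total surface area S = 152.0 sq m.
A = 40.3*0.36 + 4.6*0.12 + 48*0.37 + 5.4*0.36 + 48*0.62 + 5.7*0.04 = 64.752 sabins.
ᾱ = A/S = 0.426.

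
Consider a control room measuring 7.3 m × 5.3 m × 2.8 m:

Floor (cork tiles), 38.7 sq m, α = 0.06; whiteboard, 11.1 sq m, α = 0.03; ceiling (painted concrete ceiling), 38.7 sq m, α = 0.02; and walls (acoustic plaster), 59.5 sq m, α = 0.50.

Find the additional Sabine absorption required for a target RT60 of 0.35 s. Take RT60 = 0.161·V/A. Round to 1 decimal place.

16.7 sabins

Equivalent absorption area: A₁ = 38.7·0.06 + 11.1·0.03 + 38.7·0.02 + 59.5·0.50 = 33.179 sq m.
For T = 0.35 s, need A₂ = 0.161·V/T = 0.161·108.332/0.35 = 49.833 sabins.
Additional absorption ΔA = 49.833 − 33.179 = 16.7 sabins.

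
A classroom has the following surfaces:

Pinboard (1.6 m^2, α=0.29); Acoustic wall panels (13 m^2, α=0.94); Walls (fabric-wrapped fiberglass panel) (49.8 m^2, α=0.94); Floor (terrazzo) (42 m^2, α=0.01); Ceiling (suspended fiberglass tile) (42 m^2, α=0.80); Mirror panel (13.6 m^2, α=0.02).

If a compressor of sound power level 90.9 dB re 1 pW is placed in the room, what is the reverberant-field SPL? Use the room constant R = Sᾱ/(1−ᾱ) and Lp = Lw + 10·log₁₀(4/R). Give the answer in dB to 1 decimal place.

A = 93.788 sabins; S = 162.0 m^2.
ᾱ = 0.5789, so room constant R = A/(1−ᾱ) = 222.721 m^2.
Lp = 90.9 + 10·log₁₀(4/222.721) = 90.9 + (-17.46) = 73.4 dB.

73.4 dB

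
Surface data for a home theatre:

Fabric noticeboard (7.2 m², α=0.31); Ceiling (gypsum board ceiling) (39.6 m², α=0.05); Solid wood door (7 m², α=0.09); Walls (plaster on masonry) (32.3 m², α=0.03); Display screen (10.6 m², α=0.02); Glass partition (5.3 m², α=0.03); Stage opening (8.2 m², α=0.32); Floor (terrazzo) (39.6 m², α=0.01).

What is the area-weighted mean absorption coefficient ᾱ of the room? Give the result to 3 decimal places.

S = Σ Sᵢ = 7.2 + 39.6 + 7 + 32.3 + 10.6 + 5.3 + 8.2 + 39.6 = 149.8 m².
Weighted sum Σ Sα = 9.202.
ᾱ = 9.202 / 149.8 = 0.061.

0.061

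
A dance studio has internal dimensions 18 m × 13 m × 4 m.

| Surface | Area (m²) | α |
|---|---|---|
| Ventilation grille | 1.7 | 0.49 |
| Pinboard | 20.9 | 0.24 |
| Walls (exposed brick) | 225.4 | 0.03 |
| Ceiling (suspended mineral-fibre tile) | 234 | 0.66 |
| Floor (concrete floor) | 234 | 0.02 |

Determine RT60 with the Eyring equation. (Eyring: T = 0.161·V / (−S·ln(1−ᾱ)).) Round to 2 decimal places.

0.77 seconds

Total surface area S = 1.7 + 20.9 + 225.4 + 234 + 234 = 716.0 m².
Σ(Sᵢαᵢ) = 1.7·0.49 + 20.9·0.24 + 225.4·0.03 + 234·0.66 + 234·0.02 = 171.731.
ᾱ = 171.731 / 716.0 = 0.2398.
Eyring denominator: −S ln(1−ᾱ) = 196.308.
V = 18 × 13 × 4 = 936 m³.
T = 0.161·V/[−S·ln(1−ᾱ)] = 0.161·936/196.308 = 0.77 s.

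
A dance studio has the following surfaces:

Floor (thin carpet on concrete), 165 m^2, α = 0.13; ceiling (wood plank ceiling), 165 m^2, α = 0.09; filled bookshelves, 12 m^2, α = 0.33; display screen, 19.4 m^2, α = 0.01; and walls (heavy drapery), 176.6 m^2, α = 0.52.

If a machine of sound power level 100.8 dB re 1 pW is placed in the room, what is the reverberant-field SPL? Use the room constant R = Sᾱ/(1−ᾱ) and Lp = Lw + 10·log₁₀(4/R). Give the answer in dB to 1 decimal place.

A = 132.286 sabins; S = 538.0 m^2.
ᾱ = 132.286/538.0 = 0.2459; R = Sᾱ/(1−ᾱ) = 132.286/(1−0.2459) = 175.422 m^2.
Lp = 100.8 + 10·log₁₀(4/175.422) = 100.8 + (-16.42) = 84.4 dB.

84.4 dB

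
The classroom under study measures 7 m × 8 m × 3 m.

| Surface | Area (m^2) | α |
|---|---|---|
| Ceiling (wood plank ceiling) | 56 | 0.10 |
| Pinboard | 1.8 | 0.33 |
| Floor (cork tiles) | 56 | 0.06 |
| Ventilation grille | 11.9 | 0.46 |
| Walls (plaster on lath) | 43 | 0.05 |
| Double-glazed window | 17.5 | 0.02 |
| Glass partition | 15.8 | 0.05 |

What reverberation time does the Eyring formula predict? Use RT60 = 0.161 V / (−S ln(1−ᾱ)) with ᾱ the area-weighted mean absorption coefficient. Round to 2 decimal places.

S = Σ Sᵢ = 202.0 m^2.
Σ(Sᵢαᵢ) = 56·0.10 + 1.8·0.33 + 56·0.06 + 11.9·0.46 + 43·0.05 + 17.5·0.02 + 15.8·0.05 = 18.318.
ᾱ = 18.318 / 202.0 = 0.0907.
−S·ln(1−ᾱ) = −202.0 × ln(1 − 0.0907) = 19.206.
V = 7 × 8 × 3 = 168 m³.
T = 0.161·V/[−S·ln(1−ᾱ)] = 0.161·168/19.206 = 1.41 s.

1.41 sec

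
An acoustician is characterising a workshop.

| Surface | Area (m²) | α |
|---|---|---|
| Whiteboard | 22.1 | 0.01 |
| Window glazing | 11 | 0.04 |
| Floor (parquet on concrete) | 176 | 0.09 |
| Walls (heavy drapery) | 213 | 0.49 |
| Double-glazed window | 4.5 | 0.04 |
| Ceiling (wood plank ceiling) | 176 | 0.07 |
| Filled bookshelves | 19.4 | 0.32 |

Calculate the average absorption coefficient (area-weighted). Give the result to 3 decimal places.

S = Σ Sᵢ = 22.1 + 11 + 176 + 213 + 4.5 + 176 + 19.4 = 622.0 m².
Σ(Sᵢαᵢ) = 22.1×0.01 + 11×0.04 + 176×0.09 + 213×0.49 + 4.5×0.04 + 176×0.07 + 19.4×0.32 = 139.579.
ᾱ = 139.579 / 622.0 = 0.224.

0.224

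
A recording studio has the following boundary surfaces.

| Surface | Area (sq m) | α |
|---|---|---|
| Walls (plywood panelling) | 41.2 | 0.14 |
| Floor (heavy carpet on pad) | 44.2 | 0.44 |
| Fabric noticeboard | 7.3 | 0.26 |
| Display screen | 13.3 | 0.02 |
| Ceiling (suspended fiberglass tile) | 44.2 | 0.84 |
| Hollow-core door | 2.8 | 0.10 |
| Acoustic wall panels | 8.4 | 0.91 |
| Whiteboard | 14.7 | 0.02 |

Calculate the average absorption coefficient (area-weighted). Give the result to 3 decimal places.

0.413

S = Σ Sᵢ = 41.2 + 44.2 + 7.3 + 13.3 + 44.2 + 2.8 + 8.4 + 14.7 = 176.1 sq m.
A = 41.2*0.14 + 44.2*0.44 + 7.3*0.26 + 13.3*0.02 + 44.2*0.84 + 2.8*0.10 + 8.4*0.91 + 14.7*0.02 = 72.726 sabins.
ᾱ = 72.726 / 176.1 = 0.413.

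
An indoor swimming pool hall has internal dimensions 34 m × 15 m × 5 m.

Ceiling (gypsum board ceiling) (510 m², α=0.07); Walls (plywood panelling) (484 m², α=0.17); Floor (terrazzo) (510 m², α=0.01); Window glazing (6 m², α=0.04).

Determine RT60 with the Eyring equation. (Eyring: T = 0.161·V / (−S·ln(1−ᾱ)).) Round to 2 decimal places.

3.19 seconds

S = Σ Sᵢ = 1510.0 m².
Absorption A = 510·0.07 + 484·0.17 + 510·0.01 + 6·0.04 = 123.320 sabins.
Mean coefficient ᾱ = A/S = 0.0817.
−S·ln(1−ᾱ) = −1510.0 × ln(1 − 0.0817) = 128.699.
V = 34 × 15 × 5 = 2550 m³.
RT60 = 0.161 × 2550 / 128.699 = 3.19 s.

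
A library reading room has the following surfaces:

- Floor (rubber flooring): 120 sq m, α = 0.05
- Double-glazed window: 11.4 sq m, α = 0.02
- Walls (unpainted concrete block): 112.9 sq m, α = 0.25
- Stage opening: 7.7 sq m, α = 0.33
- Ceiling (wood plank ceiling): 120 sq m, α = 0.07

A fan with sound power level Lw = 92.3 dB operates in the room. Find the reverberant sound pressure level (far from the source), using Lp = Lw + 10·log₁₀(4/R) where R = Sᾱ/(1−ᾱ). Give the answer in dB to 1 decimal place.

Σ(Sᵢαᵢ) = 120·0.05 + 11.4·0.02 + 112.9·0.25 + 7.7·0.33 + 120·0.07 = 45.394; total area S = 372.0 sq m.
ᾱ = 45.394/372.0 = 0.1220; R = Sᾱ/(1−ᾱ) = 45.394/(1−0.1220) = 51.702 sq m.
Lp = Lw + 10 log₁₀(4/R) = 92.3 -11.11 = 81.2 dB.

81.2 dB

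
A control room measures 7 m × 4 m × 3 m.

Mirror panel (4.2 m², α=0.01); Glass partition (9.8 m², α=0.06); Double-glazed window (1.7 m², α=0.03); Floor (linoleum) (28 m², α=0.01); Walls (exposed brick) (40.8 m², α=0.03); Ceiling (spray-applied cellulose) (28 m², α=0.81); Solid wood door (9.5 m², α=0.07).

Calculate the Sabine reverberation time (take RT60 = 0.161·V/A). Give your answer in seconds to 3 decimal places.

Equivalent absorption area: A = 4.2×0.01 + 9.8×0.06 + 1.7×0.03 + 28×0.01 + 40.8×0.03 + 28×0.81 + 9.5×0.07 = 25.530 m².
Volume V = 7 × 4 × 3 = 84 m³.
T = 0.161 V/A = 0.161·84/25.530 = 0.530 s.

0.530 seconds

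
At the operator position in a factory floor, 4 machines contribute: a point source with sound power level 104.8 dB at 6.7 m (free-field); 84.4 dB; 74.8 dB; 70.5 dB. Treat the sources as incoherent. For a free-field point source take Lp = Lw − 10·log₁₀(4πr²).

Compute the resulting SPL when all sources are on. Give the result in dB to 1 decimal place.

85.7 dB

Source at 6.7 m: Lp = 104.8 − 10·log₁₀(4π·6.7²) = 104.8 − 10·log₁₀(564.104) = 77.3 dB.
Σ 10^(Lᵢ/10) = 3.705e+08.
L_total = 10·log₁₀(3.705e+08) = 85.7 dB.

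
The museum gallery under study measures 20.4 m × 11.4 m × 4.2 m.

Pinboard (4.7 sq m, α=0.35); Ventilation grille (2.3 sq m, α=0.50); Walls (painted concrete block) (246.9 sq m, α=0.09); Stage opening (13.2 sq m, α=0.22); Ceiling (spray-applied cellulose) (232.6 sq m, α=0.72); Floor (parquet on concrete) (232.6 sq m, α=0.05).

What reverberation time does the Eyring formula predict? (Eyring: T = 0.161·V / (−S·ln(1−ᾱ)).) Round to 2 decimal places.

S = Σ Sᵢ = 732.3 sq m.
Σ(Sᵢαᵢ) = 4.7·0.35 + 2.3·0.50 + 246.9·0.09 + 13.2·0.22 + 232.6·0.72 + 232.6·0.05 = 207.022.
ᾱ = 207.022 / 732.3 = 0.2827.
−S·ln(1−ᾱ) = −732.3 × ln(1 − 0.2827) = 243.315.
V = 20.4 × 11.4 × 4.2 = 976.752 m³.
RT60 = 0.161 × 976.752 / 243.315 = 0.65 s.

0.65 s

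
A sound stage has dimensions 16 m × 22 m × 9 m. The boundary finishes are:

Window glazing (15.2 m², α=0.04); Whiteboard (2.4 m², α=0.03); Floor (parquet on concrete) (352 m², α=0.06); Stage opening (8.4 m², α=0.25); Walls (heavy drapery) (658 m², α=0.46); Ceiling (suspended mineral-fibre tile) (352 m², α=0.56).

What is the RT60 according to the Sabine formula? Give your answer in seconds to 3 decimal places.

0.974 s

A = Σ Sᵢαᵢ = 15.2×0.04 + 2.4×0.03 + 352×0.06 + 8.4×0.25 + 658×0.46 + 352×0.56 = 523.700 sabins.
Volume V = 16 × 22 × 9 = 3168 m³.
Sabine: RT60 = 0.161 × 3168 / 523.700 = 0.974 s.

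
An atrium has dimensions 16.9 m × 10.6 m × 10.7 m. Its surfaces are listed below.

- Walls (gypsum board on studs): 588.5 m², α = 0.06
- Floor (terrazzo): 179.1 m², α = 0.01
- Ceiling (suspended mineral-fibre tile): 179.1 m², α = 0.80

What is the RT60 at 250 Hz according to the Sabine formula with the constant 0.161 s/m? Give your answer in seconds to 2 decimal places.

1.71 s

A = Σ Sᵢαᵢ = 588.5*0.06 + 179.1*0.01 + 179.1*0.80 = 180.381 sabins.
Volume V = 16.9 × 10.6 × 10.7 = 1916.798 m³.
Sabine: RT60 = 0.161 × 1916.798 / 180.381 = 1.71 s.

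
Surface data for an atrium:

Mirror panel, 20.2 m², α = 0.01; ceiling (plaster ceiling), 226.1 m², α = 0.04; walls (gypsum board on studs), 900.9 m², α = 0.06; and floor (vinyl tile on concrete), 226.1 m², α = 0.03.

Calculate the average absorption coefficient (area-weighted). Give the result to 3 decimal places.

S = Σ Sᵢ = 20.2 + 226.1 + 900.9 + 226.1 = 1373.3 m².
Σ(Sᵢαᵢ) = 20.2×0.01 + 226.1×0.04 + 900.9×0.06 + 226.1×0.03 = 70.083.
ᾱ = A/S = 0.051.

0.051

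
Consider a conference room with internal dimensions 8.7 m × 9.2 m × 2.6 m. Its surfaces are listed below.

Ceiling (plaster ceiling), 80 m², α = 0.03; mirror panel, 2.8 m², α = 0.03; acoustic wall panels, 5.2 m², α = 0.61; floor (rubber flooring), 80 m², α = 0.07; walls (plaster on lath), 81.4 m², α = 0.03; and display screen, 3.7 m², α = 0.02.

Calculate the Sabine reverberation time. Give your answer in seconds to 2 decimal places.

2.43 seconds

Summing Sᵢαᵢ: 2.400 + 0.084 + 3.172 + 5.600 + 2.442 + 0.074 → A = 13.772 sabins.
Volume V = 8.7 × 9.2 × 2.6 = 208.104 m³.
RT60 = 0.161 · V / A = 0.161 × 208.104 / 13.772 = 2.43 s.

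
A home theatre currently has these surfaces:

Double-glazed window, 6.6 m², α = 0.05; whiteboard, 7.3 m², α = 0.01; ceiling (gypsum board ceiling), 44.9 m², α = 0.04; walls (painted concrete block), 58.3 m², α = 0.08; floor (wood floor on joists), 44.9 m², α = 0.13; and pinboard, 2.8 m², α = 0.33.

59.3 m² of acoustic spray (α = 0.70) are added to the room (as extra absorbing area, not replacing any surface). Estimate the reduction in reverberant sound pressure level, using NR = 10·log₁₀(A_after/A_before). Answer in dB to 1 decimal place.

A_before = Σ Sᵢαᵢ = 6.6*0.05 + 7.3*0.01 + 44.9*0.04 + 58.3*0.08 + 44.9*0.13 + 2.8*0.33 = 13.624 sabins.
Treatment contributes 59.3·0.70 = 41.510 sabins.
A_after = 13.624 + 41.510 = 55.134 sabins.
NR = 10·log₁₀(55.134/13.624) = 6.1 dB.

6.1 dB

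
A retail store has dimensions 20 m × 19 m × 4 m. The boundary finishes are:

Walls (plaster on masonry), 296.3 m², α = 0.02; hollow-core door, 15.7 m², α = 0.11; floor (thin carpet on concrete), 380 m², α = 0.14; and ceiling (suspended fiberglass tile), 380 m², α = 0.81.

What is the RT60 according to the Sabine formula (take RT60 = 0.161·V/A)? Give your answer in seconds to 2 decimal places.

A = Σ Sᵢαᵢ = 296.3·0.02 + 15.7·0.11 + 380·0.14 + 380·0.81 = 368.653 sabins.
V = 20·19·4 = 1520 m³.
Sabine: RT60 = 0.161 × 1520 / 368.653 = 0.66 s.

0.66 seconds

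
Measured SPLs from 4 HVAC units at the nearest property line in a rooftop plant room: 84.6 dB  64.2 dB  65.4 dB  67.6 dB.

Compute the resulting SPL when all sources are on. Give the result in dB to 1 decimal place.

84.8 dB

Converting to relative power and adding: 10^(84.6/10) + 10^(64.2/10) + 10^(65.4/10) + 10^(67.6/10) = 3.003e+08.
Combined level = 10 log₁₀(3.003e+08) = 84.8 dB.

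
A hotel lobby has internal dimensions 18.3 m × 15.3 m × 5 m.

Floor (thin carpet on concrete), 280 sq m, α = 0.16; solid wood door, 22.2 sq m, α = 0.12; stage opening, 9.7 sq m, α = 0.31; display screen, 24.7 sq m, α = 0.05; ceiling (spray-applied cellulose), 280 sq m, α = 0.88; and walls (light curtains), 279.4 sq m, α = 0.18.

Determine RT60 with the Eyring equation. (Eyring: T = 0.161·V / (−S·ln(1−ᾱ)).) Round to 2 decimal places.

0.51 s

Total surface area S = 280 + 22.2 + 9.7 + 24.7 + 280 + 279.4 = 896.0 sq m.
Σ(Sᵢαᵢ) = 280×0.16 + 22.2×0.12 + 9.7×0.31 + 24.7×0.05 + 280×0.88 + 279.4×0.18 = 348.398.
Mean coefficient ᾱ = A/S = 0.3888.
−S·ln(1−ᾱ) = −896.0 × ln(1 − 0.3888) = 441.129.
V = 18.3 × 15.3 × 5 = 1399.95 m³.
T = 0.161·V/[−S·ln(1−ᾱ)] = 0.161·1399.95/441.129 = 0.51 s.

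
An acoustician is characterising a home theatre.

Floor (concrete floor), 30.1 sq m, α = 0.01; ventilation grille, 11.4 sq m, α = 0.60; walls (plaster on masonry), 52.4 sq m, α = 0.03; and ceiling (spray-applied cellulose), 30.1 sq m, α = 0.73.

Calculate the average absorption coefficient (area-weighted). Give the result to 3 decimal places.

S = Σ Sᵢ = 30.1 + 11.4 + 52.4 + 30.1 = 124.0 sq m.
Σ(Sᵢαᵢ) = 30.1*0.01 + 11.4*0.60 + 52.4*0.03 + 30.1*0.73 = 30.686.
ᾱ = 30.686 / 124.0 = 0.247.

0.247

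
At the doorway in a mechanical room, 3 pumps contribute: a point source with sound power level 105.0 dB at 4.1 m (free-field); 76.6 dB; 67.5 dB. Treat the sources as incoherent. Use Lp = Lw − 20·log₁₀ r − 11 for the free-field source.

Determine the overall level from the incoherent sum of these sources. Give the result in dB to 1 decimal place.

83.0 dB

Source at 4.1 m: Lp = 105.0 − 20·log₁₀(4.1) − 11 = 81.7 dB.
Sum in the linear (power) domain: Σ 10^(Lᵢ/10) = 10^(81.7/10) + 10^(76.6/10) + 10^(67.5/10) = 1.992e+08.
L_total = 10·log₁₀(1.992e+08) = 83.0 dB.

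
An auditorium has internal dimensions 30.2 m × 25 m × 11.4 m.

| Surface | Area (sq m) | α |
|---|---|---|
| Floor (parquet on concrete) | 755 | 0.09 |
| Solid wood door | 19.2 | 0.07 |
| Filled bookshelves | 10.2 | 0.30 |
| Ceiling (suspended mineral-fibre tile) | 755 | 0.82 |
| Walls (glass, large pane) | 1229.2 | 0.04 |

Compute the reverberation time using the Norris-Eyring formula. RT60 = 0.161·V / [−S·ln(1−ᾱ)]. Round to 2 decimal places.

S = Σ Sᵢ = 2768.6 sq m.
Σ(Sᵢαᵢ) = 755×0.09 + 19.2×0.07 + 10.2×0.30 + 755×0.82 + 1229.2×0.04 = 740.622.
Mean coefficient ᾱ = A/S = 0.2675.
−S·ln(1−ᾱ) = −2768.6 × ln(1 − 0.2675) = 861.843.
V = 30.2 × 25 × 11.4 = 8607 m³.
RT60 = 0.161 × 8607 / 861.843 = 1.61 s.

1.61 s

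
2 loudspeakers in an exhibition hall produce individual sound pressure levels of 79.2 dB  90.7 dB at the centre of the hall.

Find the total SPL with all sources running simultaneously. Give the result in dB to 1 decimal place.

Σ 10^(Lᵢ/10) = 1.258e+09.
L_total = 10·log₁₀(1.258e+09) = 91.0 dB.

91.0 dB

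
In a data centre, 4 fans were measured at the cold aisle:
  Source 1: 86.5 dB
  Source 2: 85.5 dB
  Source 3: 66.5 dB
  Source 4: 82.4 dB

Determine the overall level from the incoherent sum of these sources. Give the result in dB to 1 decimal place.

Σ 10^(Lᵢ/10) = 9.797e+08.
Combined level = 10 log₁₀(9.797e+08) = 89.9 dB.

89.9 dB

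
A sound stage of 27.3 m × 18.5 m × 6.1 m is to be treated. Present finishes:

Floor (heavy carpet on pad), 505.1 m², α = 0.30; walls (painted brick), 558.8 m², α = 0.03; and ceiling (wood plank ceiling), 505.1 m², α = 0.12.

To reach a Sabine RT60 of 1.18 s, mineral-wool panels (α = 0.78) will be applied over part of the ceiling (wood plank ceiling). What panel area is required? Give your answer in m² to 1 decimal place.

290.1

A₁ = Σ Sᵢαᵢ = 505.1*0.30 + 558.8*0.03 + 505.1*0.12 = 228.906 sabins.
V = 3080.805 m³. Target absorption A₂ = 0.161 × 3080.805 / 1.18 = 420.347 sabins.
ΔA needed = 420.347 − 228.906 = 191.441 sabins.
Each m² of panel replacing the ceiling (wood plank ceiling) adds (0.78 − 0.12) = 0.66 sabins.
Panel area = 191.441 / 0.66 = 290.1 m².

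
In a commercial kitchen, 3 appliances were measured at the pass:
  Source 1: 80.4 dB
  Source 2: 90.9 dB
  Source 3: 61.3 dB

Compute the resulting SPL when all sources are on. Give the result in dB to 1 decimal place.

91.3 dB

Converting to relative power and adding: 10^(80.4/10) + 10^(90.9/10) + 10^(61.3/10) = 1.341e+09.
Combined level = 10 log₁₀(1.341e+09) = 91.3 dB.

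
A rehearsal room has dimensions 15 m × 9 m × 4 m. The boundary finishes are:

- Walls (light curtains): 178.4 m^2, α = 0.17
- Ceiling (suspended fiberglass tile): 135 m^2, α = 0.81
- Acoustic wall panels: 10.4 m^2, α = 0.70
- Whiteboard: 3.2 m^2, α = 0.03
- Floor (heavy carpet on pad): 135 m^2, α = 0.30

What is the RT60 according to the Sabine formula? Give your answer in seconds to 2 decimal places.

0.46 sec

Summing Sᵢαᵢ: 30.328 + 109.350 + 7.280 + 0.096 + 40.500 → A = 187.554 sabins.
V = 15·9·4 = 540 m³.
Sabine: RT60 = 0.161 × 540 / 187.554 = 0.46 s.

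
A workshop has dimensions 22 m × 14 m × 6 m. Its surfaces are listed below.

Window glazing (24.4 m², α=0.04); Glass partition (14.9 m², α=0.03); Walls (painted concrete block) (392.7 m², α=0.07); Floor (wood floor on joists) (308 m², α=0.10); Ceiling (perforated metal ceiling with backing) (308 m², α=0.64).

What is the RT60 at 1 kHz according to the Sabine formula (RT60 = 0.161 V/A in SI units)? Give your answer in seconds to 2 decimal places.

1.16 seconds

A = Σ Sᵢαᵢ = 24.4×0.04 + 14.9×0.03 + 392.7×0.07 + 308×0.10 + 308×0.64 = 256.832 sabins.
Volume V = 22 × 14 × 6 = 1848 m³.
T = 0.161 V/A = 0.161·1848/256.832 = 1.16 s.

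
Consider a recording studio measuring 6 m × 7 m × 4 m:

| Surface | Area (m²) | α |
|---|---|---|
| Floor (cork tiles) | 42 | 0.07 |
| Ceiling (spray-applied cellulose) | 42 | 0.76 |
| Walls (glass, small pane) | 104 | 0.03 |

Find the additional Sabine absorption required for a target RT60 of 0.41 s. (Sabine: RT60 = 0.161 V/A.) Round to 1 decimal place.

28.0 sabins

Total absorption A₁ = 42×0.07 + 42×0.76 + 104×0.03
  = 2.940 + 31.920 + 3.120 = 37.980 m² sabins.
V = 168 m³. Required absorption A₂ = 0.161 × 168 / 0.41 = 65.971 sabins.
Additional absorption ΔA = 65.971 − 37.980 = 28.0 sabins.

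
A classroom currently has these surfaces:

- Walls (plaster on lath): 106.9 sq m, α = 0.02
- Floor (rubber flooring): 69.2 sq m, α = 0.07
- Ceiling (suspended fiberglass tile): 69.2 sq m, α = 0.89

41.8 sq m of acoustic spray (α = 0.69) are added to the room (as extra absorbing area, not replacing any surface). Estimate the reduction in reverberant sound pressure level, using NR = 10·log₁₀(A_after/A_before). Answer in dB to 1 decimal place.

Equivalent absorption area: A_before = 106.9*0.02 + 69.2*0.07 + 69.2*0.89 = 68.570 sq m.
Treatment contributes 41.8·0.69 = 28.842 sabins.
New total A_after = 97.412 sabins.
NR = 10·log₁₀(97.412/68.570) = 1.5 dB.

1.5 dB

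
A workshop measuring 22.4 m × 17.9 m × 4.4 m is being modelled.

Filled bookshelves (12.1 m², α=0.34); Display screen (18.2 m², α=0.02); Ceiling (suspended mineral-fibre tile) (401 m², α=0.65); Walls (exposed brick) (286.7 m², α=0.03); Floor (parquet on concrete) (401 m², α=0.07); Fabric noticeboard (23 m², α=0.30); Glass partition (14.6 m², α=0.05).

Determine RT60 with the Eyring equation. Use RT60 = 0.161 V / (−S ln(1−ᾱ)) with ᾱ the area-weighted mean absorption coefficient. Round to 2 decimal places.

Total surface area S = 12.1 + 18.2 + 401 + 286.7 + 401 + 23 + 14.6 = 1156.6 m².
Absorption A = 12.1×0.34 + 18.2×0.02 + 401×0.65 + 286.7×0.03 + 401×0.07 + 23×0.30 + 14.6×0.05 = 309.429 sabins.
ᾱ = 309.429 / 1156.6 = 0.2675.
Eyring denominator: −S ln(1−ᾱ) = 360.040.
V = 22.4 × 17.9 × 4.4 = 1764.224 m³.
RT60 = 0.161 × 1764.224 / 360.040 = 0.79 s.

0.79 s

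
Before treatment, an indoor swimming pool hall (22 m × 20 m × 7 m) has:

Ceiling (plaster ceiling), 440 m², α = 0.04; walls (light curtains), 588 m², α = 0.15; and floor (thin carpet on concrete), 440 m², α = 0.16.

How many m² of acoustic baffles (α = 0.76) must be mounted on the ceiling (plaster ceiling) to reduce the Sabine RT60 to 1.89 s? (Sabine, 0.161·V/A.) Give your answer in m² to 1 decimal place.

Total absorption A₁ = 440·0.04 + 588·0.15 + 440·0.16
  = 17.600 + 88.200 + 70.400 = 176.200 m² sabins.
V = 3080 m³. Target absorption A₂ = 0.161 × 3080 / 1.89 = 262.370 sabins.
Absorption to add: 262.370 − 176.200 = 86.170 sabins.
Net gain per m²: Δα = 0.76 − 0.04 = 0.72.
Panel area = 86.170 / 0.72 = 119.7 m².

119.7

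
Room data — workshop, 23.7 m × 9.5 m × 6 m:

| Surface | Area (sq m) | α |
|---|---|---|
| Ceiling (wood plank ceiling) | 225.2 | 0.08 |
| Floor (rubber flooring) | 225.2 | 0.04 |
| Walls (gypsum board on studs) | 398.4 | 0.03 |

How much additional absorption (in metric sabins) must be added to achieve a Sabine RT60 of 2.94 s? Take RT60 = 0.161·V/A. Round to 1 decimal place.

35.0 sabins

Summing Sᵢαᵢ: 18.016 + 9.008 + 11.952 → A₁ = 38.976 sabins.
For T = 2.94 s, need A₂ = 0.161·V/T = 0.161·1350.9/2.94 = 73.978 sabins.
ΔA = A₂ − A₁ = 73.978 − 38.976 = 35.0 sabins.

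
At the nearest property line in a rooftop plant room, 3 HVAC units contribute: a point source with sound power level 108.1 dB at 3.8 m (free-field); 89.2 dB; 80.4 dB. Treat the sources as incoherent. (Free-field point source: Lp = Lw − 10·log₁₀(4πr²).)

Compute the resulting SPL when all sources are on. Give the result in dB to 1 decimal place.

Source at 3.8 m: Lp = 108.1 − 10·log₁₀(4π·3.8²) = 108.1 − 10·log₁₀(181.458) = 85.5 dB.
Sum in the linear (power) domain: Σ 10^(Lᵢ/10) = 10^(85.5/10) + 10^(89.2/10) + 10^(80.4/10) = 1.296e+09.
Back to dB: 10·log₁₀ Σ = 91.1 dB.

91.1 dB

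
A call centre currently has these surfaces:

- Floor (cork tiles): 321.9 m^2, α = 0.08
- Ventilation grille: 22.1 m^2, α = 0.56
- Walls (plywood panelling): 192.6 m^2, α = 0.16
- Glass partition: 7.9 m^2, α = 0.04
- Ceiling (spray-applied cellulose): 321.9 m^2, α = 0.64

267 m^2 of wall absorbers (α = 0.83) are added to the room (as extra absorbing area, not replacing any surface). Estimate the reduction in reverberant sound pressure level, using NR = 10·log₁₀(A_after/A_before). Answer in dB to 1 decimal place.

2.6 dB

Total absorption A_before = 321.9*0.08 + 22.1*0.56 + 192.6*0.16 + 7.9*0.04 + 321.9*0.64
  = 25.752 + 12.376 + 30.816 + 0.316 + 206.016 = 275.276 m^2 sabins.
Added absorption = 267 × 0.83 = 221.610 sabins.
New total A_after = 496.886 sabins.
Reduction = 10 log₁₀(A_after/A_before) = 10 log₁₀(1.8050) = 2.6 dB.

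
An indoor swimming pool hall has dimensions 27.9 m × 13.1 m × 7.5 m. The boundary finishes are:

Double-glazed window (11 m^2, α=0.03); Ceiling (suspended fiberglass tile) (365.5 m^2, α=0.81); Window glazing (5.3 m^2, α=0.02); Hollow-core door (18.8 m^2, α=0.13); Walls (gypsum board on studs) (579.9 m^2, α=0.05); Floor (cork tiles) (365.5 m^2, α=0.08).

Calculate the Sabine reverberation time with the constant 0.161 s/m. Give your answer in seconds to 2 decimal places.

1.24 s

A = Σ Sᵢαᵢ = 11×0.03 + 365.5×0.81 + 5.3×0.02 + 18.8×0.13 + 579.9×0.05 + 365.5×0.08 = 357.170 sabins.
Room volume: 2741.175 m³.
RT60 = 0.161 · V / A = 0.161 × 2741.175 / 357.170 = 1.24 s.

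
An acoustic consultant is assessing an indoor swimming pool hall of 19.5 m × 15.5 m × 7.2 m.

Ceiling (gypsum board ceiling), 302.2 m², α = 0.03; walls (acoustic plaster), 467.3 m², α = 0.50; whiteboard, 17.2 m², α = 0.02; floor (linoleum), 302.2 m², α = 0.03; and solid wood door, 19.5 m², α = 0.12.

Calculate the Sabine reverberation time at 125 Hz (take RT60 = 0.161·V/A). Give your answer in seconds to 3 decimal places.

1.377 seconds

A = Σ Sᵢαᵢ = 302.2*0.03 + 467.3*0.50 + 17.2*0.02 + 302.2*0.03 + 19.5*0.12 = 254.466 sabins.
Room volume: 2176.2 m³.
RT60 = 0.161 · V / A = 0.161 × 2176.2 / 254.466 = 1.377 s.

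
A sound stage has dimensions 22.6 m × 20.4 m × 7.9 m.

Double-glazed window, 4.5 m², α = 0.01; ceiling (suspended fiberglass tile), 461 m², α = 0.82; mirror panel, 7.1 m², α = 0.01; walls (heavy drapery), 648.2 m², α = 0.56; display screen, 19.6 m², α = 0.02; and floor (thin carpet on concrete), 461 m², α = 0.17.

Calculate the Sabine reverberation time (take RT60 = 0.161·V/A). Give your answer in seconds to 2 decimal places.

0.72 s

Summing Sᵢαᵢ: 0.045 + 378.020 + 0.071 + 362.992 + 0.392 + 78.370 → A = 819.890 sabins.
V = 22.6·20.4·7.9 = 3642.216 m³.
T = 0.161 V/A = 0.161·3642.216/819.890 = 0.72 s.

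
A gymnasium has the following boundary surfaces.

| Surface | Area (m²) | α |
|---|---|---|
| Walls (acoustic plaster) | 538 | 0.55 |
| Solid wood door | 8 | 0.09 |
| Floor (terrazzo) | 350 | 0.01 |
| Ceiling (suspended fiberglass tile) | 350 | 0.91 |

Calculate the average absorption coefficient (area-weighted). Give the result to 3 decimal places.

0.496

Total surface area S = 1246.0 m².
Σ(Sᵢαᵢ) = 538*0.55 + 8*0.09 + 350*0.01 + 350*0.91 = 618.620.
ᾱ = 618.620 / 1246.0 = 0.496.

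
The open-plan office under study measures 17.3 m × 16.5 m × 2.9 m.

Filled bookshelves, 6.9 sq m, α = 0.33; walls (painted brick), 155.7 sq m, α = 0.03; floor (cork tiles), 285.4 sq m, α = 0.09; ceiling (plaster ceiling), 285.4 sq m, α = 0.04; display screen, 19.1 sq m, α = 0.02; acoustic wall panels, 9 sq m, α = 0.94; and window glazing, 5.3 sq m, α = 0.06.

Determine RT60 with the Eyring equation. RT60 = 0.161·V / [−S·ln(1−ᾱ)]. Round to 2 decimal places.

S = Σ Sᵢ = 766.8 sq m.
Σ(Sᵢαᵢ) = 6.9·0.33 + 155.7·0.03 + 285.4·0.09 + 285.4·0.04 + 19.1·0.02 + 9·0.94 + 5.3·0.06 = 53.210.
Mean coefficient ᾱ = A/S = 0.0694.
−S·ln(1−ᾱ) = −766.8 × ln(1 − 0.0694) = 55.153.
V = 17.3 × 16.5 × 2.9 = 827.805 m³.
T = 0.161·V/[−S·ln(1−ᾱ)] = 0.161·827.805/55.153 = 2.42 s.

2.42 s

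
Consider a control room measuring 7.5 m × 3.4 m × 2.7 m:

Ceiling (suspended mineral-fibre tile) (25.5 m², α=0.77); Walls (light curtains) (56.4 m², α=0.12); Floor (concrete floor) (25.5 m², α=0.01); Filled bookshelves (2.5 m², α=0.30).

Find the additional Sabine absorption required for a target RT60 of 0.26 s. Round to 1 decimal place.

15.2 sabins

Total absorption A₁ = 25.5·0.77 + 56.4·0.12 + 25.5·0.01 + 2.5·0.30
  = 19.635 + 6.768 + 0.255 + 0.750 = 27.408 m² sabins.
For T = 0.26 s, need A₂ = 0.161·V/T = 0.161·68.85/0.26 = 42.634 sabins.
Shortfall: 42.634 − 27.408 = 15.2 sabins.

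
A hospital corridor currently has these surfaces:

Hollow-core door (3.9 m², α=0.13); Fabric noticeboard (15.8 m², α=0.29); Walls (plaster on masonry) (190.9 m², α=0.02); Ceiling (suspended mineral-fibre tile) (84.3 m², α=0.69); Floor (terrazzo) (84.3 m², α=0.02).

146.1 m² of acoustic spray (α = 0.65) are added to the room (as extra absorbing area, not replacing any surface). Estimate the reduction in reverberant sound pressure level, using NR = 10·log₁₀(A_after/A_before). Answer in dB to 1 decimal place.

Equivalent absorption area: A_before = 3.9×0.13 + 15.8×0.29 + 190.9×0.02 + 84.3×0.69 + 84.3×0.02 = 68.760 m².
Treatment contributes 146.1·0.65 = 94.965 sabins.
A_after = 68.760 + 94.965 = 163.725 sabins.
Reduction = 10 log₁₀(A_after/A_before) = 10 log₁₀(2.3811) = 3.8 dB.

3.8 dB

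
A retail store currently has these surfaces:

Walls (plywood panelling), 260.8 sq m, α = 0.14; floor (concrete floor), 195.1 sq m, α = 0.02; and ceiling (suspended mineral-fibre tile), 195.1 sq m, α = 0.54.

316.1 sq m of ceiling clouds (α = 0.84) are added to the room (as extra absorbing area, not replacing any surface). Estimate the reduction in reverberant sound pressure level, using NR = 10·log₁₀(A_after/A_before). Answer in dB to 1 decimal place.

4.5 dB

A_before = Σ Sᵢαᵢ = 260.8·0.14 + 195.1·0.02 + 195.1·0.54 = 145.768 sabins.
Treatment contributes 316.1·0.84 = 265.524 sabins.
New total A_after = 411.292 sabins.
Reduction = 10 log₁₀(A_after/A_before) = 10 log₁₀(2.8216) = 4.5 dB.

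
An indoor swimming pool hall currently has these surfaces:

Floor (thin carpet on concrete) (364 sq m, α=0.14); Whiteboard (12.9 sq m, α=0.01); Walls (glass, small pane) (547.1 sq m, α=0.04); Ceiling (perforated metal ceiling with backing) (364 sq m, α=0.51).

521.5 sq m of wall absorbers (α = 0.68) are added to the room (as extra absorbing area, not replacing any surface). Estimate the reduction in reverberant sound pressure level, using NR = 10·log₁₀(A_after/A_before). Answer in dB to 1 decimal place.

3.7 dB

Equivalent absorption area: A_before = 364*0.14 + 12.9*0.01 + 547.1*0.04 + 364*0.51 = 258.613 sq m.
Treatment contributes 521.5·0.68 = 354.620 sabins.
A_after = 258.613 + 354.620 = 613.233 sabins.
NR = 10·log₁₀(613.233/258.613) = 3.7 dB.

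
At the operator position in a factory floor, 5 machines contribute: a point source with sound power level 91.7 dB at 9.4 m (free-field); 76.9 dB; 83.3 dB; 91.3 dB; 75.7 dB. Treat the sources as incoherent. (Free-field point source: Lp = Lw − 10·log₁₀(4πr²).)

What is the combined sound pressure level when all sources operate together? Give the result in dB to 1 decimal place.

Source at 9.4 m: Lp = 91.7 − 10·log₁₀(4π·9.4²) = 91.7 − 10·log₁₀(1110.365) = 61.2 dB.
Sum in the linear (power) domain: Σ 10^(Lᵢ/10) = 10^(61.2/10) + 10^(76.9/10) + 10^(83.3/10) + 10^(91.3/10) + 10^(75.7/10) = 1.65e+09.
L_total = 10·log₁₀(1.65e+09) = 92.2 dB.

92.2 dB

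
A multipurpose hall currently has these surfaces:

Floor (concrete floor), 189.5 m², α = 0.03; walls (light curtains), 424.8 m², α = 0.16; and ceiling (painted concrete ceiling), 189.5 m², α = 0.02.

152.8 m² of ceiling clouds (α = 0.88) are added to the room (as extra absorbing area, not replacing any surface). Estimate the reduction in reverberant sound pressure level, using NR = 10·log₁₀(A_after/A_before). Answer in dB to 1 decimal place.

Summing Sᵢαᵢ: 5.685 + 67.968 + 3.790 → A_before = 77.443 sabins.
Added absorption = 152.8 × 0.88 = 134.464 sabins.
New total A_after = 211.907 sabins.
Reduction = 10 log₁₀(A_after/A_before) = 10 log₁₀(2.7363) = 4.4 dB.

4.4 dB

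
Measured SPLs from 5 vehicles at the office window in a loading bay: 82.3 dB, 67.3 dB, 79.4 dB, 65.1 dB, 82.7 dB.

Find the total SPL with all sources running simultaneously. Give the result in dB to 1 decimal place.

86.5 dB

Σ 10^(Lᵢ/10) = 4.517e+08.
Combined level = 10 log₁₀(4.517e+08) = 86.5 dB.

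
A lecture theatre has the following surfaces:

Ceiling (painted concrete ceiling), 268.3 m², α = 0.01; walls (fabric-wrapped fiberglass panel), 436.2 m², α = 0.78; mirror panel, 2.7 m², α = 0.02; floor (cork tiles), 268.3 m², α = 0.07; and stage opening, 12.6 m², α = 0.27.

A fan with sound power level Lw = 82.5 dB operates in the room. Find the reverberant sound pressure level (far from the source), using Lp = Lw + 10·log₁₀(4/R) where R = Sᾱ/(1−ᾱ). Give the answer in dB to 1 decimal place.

A = 365.156 sabins; S = 988.1 m².
ᾱ = 0.3696, so room constant R = A/(1−ᾱ) = 579.245 m².
Lp = 82.5 + 10·log₁₀(4/579.245) = 82.5 + (-21.61) = 60.9 dB.

60.9 dB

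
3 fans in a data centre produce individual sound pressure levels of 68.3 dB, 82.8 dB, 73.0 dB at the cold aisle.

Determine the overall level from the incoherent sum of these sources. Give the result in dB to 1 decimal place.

83.4 dB

Σ 10^(Lᵢ/10) = 2.173e+08.
L_total = 10·log₁₀(2.173e+08) = 83.4 dB.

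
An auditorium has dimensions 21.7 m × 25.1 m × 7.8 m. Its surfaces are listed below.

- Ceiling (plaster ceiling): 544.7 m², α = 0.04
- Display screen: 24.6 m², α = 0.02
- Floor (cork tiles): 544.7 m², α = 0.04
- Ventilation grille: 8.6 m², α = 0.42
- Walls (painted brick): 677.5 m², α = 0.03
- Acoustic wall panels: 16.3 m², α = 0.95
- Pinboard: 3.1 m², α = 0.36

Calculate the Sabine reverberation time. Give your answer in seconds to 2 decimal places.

8.08 s

Equivalent absorption area: A = 544.7*0.04 + 24.6*0.02 + 544.7*0.04 + 8.6*0.42 + 677.5*0.03 + 16.3*0.95 + 3.1*0.36 = 84.606 m².
Volume V = 21.7 × 25.1 × 7.8 = 4248.426 m³.
RT60 = 0.161 · V / A = 0.161 × 4248.426 / 84.606 = 8.08 s.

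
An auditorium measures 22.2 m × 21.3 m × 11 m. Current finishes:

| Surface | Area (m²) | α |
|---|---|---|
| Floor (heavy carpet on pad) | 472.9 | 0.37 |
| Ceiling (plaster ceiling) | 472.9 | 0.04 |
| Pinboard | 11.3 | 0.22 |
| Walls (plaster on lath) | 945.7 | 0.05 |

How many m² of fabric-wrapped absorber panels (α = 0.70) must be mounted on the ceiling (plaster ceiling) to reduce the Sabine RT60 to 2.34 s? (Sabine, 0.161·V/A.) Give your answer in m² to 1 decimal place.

A₁ = Σ Sᵢαᵢ = 472.9*0.37 + 472.9*0.04 + 11.3*0.22 + 945.7*0.05 = 243.660 sabins.
V = 5201.46 m³. Target absorption A₂ = 0.161 × 5201.46 / 2.34 = 357.878 sabins.
ΔA needed = 357.878 − 243.660 = 114.218 sabins.
Each m² of panel replacing the ceiling (plaster ceiling) adds (0.70 − 0.04) = 0.66 sabins.
Panel area = 114.218 / 0.66 = 173.1 m².

173.1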